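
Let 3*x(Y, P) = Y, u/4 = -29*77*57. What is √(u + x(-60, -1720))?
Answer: 2*I*√127286 ≈ 713.54*I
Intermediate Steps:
u = -509124 (u = 4*(-29*77*57) = 4*(-2233*57) = 4*(-127281) = -509124)
x(Y, P) = Y/3
√(u + x(-60, -1720)) = √(-509124 + (⅓)*(-60)) = √(-509124 - 20) = √(-509144) = 2*I*√127286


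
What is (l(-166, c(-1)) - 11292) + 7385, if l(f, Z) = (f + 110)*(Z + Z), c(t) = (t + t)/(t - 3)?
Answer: -3963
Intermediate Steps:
c(t) = 2*t/(-3 + t) (c(t) = (2*t)/(-3 + t) = 2*t/(-3 + t))
l(f, Z) = 2*Z*(110 + f) (l(f, Z) = (110 + f)*(2*Z) = 2*Z*(110 + f))
(l(-166, c(-1)) - 11292) + 7385 = (2*(2*(-1)/(-3 - 1))*(110 - 166) - 11292) + 7385 = (2*(2*(-1)/(-4))*(-56) - 11292) + 7385 = (2*(2*(-1)*(-¼))*(-56) - 11292) + 7385 = (2*(½)*(-56) - 11292) + 7385 = (-56 - 11292) + 7385 = -11348 + 7385 = -3963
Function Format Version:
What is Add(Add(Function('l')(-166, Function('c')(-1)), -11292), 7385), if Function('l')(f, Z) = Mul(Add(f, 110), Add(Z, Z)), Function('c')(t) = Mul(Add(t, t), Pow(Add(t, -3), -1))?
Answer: -3963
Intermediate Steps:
Function('c')(t) = Mul(2, t, Pow(Add(-3, t), -1)) (Function('c')(t) = Mul(Mul(2, t), Pow(Add(-3, t), -1)) = Mul(2, t, Pow(Add(-3, t), -1)))
Function('l')(f, Z) = Mul(2, Z, Add(110, f)) (Function('l')(f, Z) = Mul(Add(110, f), Mul(2, Z)) = Mul(2, Z, Add(110, f)))
Add(Add(Function('l')(-166, Function('c')(-1)), -11292), 7385) = Add(Add(Mul(2, Mul(2, -1, Pow(Add(-3, -1), -1)), Add(110, -166)), -11292), 7385) = Add(Add(Mul(2, Mul(2, -1, Pow(-4, -1)), -56), -11292), 7385) = Add(Add(Mul(2, Mul(2, -1, Rational(-1, 4)), -56), -11292), 7385) = Add(Add(Mul(2, Rational(1, 2), -56), -11292), 7385) = Add(Add(-56, -11292), 7385) = Add(-11348, 7385) = -3963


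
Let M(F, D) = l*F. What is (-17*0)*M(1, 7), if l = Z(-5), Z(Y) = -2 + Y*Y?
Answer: 0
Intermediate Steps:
Z(Y) = -2 + Y²
l = 23 (l = -2 + (-5)² = -2 + 25 = 23)
M(F, D) = 23*F
(-17*0)*M(1, 7) = (-17*0)*(23*1) = 0*23 = 0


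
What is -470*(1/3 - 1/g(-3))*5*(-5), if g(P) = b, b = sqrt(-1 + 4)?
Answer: 11750/3 - 11750*sqrt(3)/3 ≈ -2867.2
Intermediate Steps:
b = sqrt(3) ≈ 1.7320
g(P) = sqrt(3)
-470*(1/3 - 1/g(-3))*5*(-5) = -470*(1/3 - 1/(sqrt(3)))*5*(-5) = -470*(1*(1/3) - sqrt(3)/3)*5*(-5) = -470*(1/3 - sqrt(3)/3)*5*(-5) = -470*(5/3 - 5*sqrt(3)/3)*(-5) = -470*(-25/3 + 25*sqrt(3)/3) = 11750/3 - 11750*sqrt(3)/3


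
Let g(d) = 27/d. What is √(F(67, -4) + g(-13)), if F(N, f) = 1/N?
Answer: 2*I*√391079/871 ≈ 1.436*I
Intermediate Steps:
√(F(67, -4) + g(-13)) = √(1/67 + 27/(-13)) = √(1/67 + 27*(-1/13)) = √(1/67 - 27/13) = √(-1796/871) = 2*I*√391079/871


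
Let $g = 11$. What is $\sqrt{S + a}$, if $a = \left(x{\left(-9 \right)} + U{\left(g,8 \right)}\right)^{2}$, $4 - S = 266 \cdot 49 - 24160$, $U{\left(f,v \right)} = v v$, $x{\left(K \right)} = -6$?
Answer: $\sqrt{14494} \approx 120.39$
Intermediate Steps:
$U{\left(f,v \right)} = v^{2}$
$S = 11130$ ($S = 4 - \left(266 \cdot 49 - 24160\right) = 4 - \left(13034 - 24160\right) = 4 - -11126 = 4 + 11126 = 11130$)
$a = 3364$ ($a = \left(-6 + 8^{2}\right)^{2} = \left(-6 + 64\right)^{2} = 58^{2} = 3364$)
$\sqrt{S + a} = \sqrt{11130 + 3364} = \sqrt{14494}$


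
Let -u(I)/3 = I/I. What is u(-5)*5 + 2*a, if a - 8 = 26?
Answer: 53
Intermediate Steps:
a = 34 (a = 8 + 26 = 34)
u(I) = -3 (u(I) = -3*I/I = -3*1 = -3)
u(-5)*5 + 2*a = -3*5 + 2*34 = -15 + 68 = 53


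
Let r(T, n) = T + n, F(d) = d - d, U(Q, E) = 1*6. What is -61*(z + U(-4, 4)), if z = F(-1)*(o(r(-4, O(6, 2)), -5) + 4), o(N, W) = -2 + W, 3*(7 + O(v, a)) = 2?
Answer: -366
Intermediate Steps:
U(Q, E) = 6
F(d) = 0
O(v, a) = -19/3 (O(v, a) = -7 + (1/3)*2 = -7 + 2/3 = -19/3)
z = 0 (z = 0*((-2 - 5) + 4) = 0*(-7 + 4) = 0*(-3) = 0)
-61*(z + U(-4, 4)) = -61*(0 + 6) = -61*6 = -366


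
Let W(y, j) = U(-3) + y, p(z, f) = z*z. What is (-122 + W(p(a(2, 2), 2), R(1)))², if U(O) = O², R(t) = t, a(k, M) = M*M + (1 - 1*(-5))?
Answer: 169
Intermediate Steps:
a(k, M) = 6 + M² (a(k, M) = M² + (1 + 5) = M² + 6 = 6 + M²)
p(z, f) = z²
W(y, j) = 9 + y (W(y, j) = (-3)² + y = 9 + y)
(-122 + W(p(a(2, 2), 2), R(1)))² = (-122 + (9 + (6 + 2²)²))² = (-122 + (9 + (6 + 4)²))² = (-122 + (9 + 10²))² = (-122 + (9 + 100))² = (-122 + 109)² = (-13)² = 169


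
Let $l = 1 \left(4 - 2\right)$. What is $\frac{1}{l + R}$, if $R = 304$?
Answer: $\frac{1}{306} \approx 0.003268$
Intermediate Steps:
$l = 2$ ($l = 1 \cdot 2 = 2$)
$\frac{1}{l + R} = \frac{1}{2 + 304} = \frac{1}{306}$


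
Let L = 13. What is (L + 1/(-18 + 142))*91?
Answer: 146783/124 ≈ 1183.7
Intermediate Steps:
(L + 1/(-18 + 142))*91 = (13 + 1/(-18 + 142))*91 = (13 + 1/124)*91 = (1613/124)*91 = 146783/124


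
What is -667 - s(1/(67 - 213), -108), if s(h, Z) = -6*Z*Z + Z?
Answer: 69425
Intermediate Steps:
s(h, Z) = Z - 6*Z² (s(h, Z) = -6*Z² + Z = Z - 6*Z²)
-667 - s(1/(67 - 213), -108) = -667 - (-108)*(1 - 6*(-108)) = -667 - (-108)*(1 + 648) = -667 - (-108)*649 = -667 - 1*(-70092) = -667 + 70092 = 69425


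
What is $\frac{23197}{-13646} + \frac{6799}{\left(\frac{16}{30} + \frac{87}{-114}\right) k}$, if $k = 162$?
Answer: $- \frac{8896067419}{48265902} \approx -184.31$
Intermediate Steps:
$\frac{23197}{-13646} + \frac{6799}{\left(\frac{16}{30} + \frac{87}{-114}\right) k} = \frac{23197}{-13646} + \frac{6799}{\left(\frac{16}{30} + \frac{87}{-114}\right) 162} = 23197 \left(- \frac{1}{13646}\right) + \frac{6799}{\left(16 \cdot \frac{1}{30} + 87 \left(- \frac{1}{114}\right)\right) 162} = - \frac{23197}{13646} + \frac{6799}{\left(\frac{8}{15} - \frac{29}{38}\right) 162} = - \frac{23197}{13646} + \frac{6799}{\left(- \frac{131}{570}\right) 162} = - \frac{23197}{13646} + \frac{6799}{- \frac{3537}{95}} = - \frac{23197}{13646} + 6799 \left(- \frac{95}{3537}\right) = - \frac{23197}{13646} - \frac{645905}{3537} = - \frac{8896067419}{48265902}$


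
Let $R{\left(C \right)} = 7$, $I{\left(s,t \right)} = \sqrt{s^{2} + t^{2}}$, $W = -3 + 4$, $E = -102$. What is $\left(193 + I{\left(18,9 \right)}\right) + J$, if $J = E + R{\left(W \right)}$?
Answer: $98 + 9 \sqrt{5} \approx 118.12$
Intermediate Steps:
$W = 1$
$J = -95$ ($J = -102 + 7 = -95$)
$\left(193 + I{\left(18,9 \right)}\right) + J = \left(193 + \sqrt{18^{2} + 9^{2}}\right) - 95 = \left(193 + \sqrt{324 + 81}\right) - 95 = \left(193 + \sqrt{405}\right) - 95 = \left(193 + 9 \sqrt{5}\right) - 95 = 98 + 9 \sqrt{5}$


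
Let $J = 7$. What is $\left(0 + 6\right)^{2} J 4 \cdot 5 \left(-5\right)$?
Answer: $-25200$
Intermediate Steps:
$\left(0 + 6\right)^{2} J 4 \cdot 5 \left(-5\right) = \left(0 + 6\right)^{2} \cdot 7 \cdot 4 \cdot 5 \left(-5\right) = 6^{2} \cdot 7 \cdot 20 \left(-5\right) = 36 \cdot 7 \left(-100\right) = 252 \left(-100\right) = -25200$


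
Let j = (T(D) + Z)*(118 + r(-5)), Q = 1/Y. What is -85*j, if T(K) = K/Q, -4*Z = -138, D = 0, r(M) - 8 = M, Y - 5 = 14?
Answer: -709665/2 ≈ -3.5483e+5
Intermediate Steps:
Y = 19 (Y = 5 + 14 = 19)
Q = 1/19 ≈ 0.052632
r(M) = 8 + M
Z = 69/2 (Z = -1/4*(-138) = 69/2 ≈ 34.500)
T(K) = 19*K (T(K) = K/(1/19) = K*19 = 19*K)
j = 8349/2 (j = (19*0 + 69/2)*(118 + (8 - 5)) = (0 + 69/2)*(118 + 3) = (69/2)*121 = 8349/2 ≈ 4174.5)
-85*j = -85*8349/2 = -709665/2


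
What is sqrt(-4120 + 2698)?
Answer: 3*I*sqrt(158) ≈ 37.709*I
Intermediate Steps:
sqrt(-4120 + 2698) = sqrt(-1422) = 3*I*sqrt(158)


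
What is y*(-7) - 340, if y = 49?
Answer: -683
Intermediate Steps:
y*(-7) - 340 = 49*(-7) - 340 = -343 - 340 = -683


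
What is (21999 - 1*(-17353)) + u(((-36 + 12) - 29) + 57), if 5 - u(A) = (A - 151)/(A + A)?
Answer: 315003/8 ≈ 39375.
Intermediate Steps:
u(A) = 5 - (-151 + A)/(2*A) (u(A) = 5 - (A - 151)/(A + A) = 5 - (-151 + A)/(2*A))
(21999 - 1*(-17353)) + u(((-36 + 12) - 29) + 57) = (21999 - 1*(-17353)) + (151 + 9*(((-36 + 12) - 29) + 57))/(2*(((-36 + 12) - 29) + 57)) = (21999 + 17353) + (151 + 9*((-24 - 29) + 57))/(2*((-24 - 29) + 57)) = 39352 + (151 + 9*(-53 + 57))/(2*(-53 + 57)) = 39352 + (1/2)*(151 + 9*4)/4 = 39352 + (1/2)*(1/4)*(151 + 36) = 39352 + (1/2)*(1/4)*187 = 39352 + 187/8 = 315003/8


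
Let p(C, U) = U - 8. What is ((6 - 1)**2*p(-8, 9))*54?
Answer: 1350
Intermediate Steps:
p(C, U) = -8 + U
((6 - 1)**2*p(-8, 9))*54 = ((6 - 1)**2*(-8 + 9))*54 = (5**2*1)*54 = (25*1)*54 = 25*54 = 1350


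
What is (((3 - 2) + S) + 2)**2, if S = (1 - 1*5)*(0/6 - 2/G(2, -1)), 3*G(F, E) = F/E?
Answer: 81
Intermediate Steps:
G(F, E) = F/(3*E) (G(F, E) = (F/E)/3 = F/(3*E))
S = -12 (S = (1 - 1*5)*(0/6 - 2/((1/3)*2/(-1))) = (1 - 5)*(0*(1/6) - 2/((1/3)*2*(-1))) = -4*(0 - 2/(-2/3)) = -4*(0 - 2*(-3/2)) = -4*(0 + 3) = -4*3 = -12)
(((3 - 2) + S) + 2)**2 = (((3 - 2) - 12) + 2)**2 = ((1 - 12) + 2)**2 = (-11 + 2)**2 = (-9)**2 = 81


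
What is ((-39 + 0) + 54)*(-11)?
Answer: -165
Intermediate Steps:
((-39 + 0) + 54)*(-11) = (-39 + 54)*(-11) = 15*(-11) = -165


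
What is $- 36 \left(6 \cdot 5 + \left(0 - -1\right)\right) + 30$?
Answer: $-1086$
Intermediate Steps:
$- 36 \left(6 \cdot 5 + \left(0 - -1\right)\right) + 30 = - 36 \left(30 + \left(0 + 1\right)\right) + 30 = - 36 \left(30 + 1\right) + 30 = \left(-36\right) 31 + 30 = -1116 + 30 = -1086$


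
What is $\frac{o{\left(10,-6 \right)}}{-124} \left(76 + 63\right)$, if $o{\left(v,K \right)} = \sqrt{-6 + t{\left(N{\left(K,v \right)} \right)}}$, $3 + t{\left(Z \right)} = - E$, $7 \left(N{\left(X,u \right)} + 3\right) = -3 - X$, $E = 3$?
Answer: $- \frac{139 i \sqrt{3}}{62} \approx - 3.8831 i$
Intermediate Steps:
$N{\left(X,u \right)} = - \frac{24}{7} - \frac{X}{7}$ ($N{\left(X,u \right)} = -3 + \frac{-3 - X}{7} = -3 - \left(\frac{3}{7} + \frac{X}{7}\right) = - \frac{24}{7} - \frac{X}{7}$)
$t{\left(Z \right)} = -6$ ($t{\left(Z \right)} = -3 - 3 = -6$)
$o{\left(v,K \right)} = 2 i \sqrt{3}$ ($o{\left(v,K \right)} = \sqrt{-6 - 6} = \sqrt{-12} = 2 i \sqrt{3}$)
$\frac{o{\left(10,-6 \right)}}{-124} \left(76 + 63\right) = \frac{2 i \sqrt{3}}{-124} \left(76 + 63\right) = 2 i \sqrt{3} \left(- \frac{1}{124}\right) 139 = - \frac{i \sqrt{3}}{62} \cdot 139 = - \frac{139 i \sqrt{3}}{62}$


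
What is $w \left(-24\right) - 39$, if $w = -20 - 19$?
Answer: $897$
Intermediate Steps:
$w = -39$ ($w = -20 - 19 = -39$)
$w \left(-24\right) - 39 = \left(-39\right) \left(-24\right) - 39 = 936 - 39 = 897$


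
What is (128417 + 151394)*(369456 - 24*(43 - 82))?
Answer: 103639755912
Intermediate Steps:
(128417 + 151394)*(369456 - 24*(43 - 82)) = 279811*(369456 - 24*(-39)) = 279811*(369456 + 936) = 279811*370392 = 103639755912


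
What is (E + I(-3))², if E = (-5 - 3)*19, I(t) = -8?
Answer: 25600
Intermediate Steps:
E = -152 (E = -8*19 = -152)
(E + I(-3))² = (-152 - 8)² = (-160)² = 25600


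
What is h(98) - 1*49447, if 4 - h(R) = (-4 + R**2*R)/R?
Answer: -2893301/49 ≈ -59047.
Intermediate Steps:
h(R) = 4 - (-4 + R**3)/R (h(R) = 4 - (-4 + R**2*R)/R = 4 - (-4 + R**3)/R)
h(98) - 1*49447 = (4 - 1*98**2 + 4/98) - 1*49447 = (4 - 1*9604 + 4*(1/98)) - 49447 = (4 - 9604 + 2/49) - 49447 = -470398/49 - 49447 = -2893301/49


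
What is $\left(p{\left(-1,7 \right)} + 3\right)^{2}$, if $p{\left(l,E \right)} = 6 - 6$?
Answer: $9$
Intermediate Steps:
$p{\left(l,E \right)} = 0$ ($p{\left(l,E \right)} = 6 - 6 = 0$)
$\left(p{\left(-1,7 \right)} + 3\right)^{2} = \left(0 + 3\right)^{2} = 3^{2} = 9$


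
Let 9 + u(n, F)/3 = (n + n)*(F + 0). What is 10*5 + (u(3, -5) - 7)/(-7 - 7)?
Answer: 412/7 ≈ 58.857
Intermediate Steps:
u(n, F) = -27 + 6*F*n (u(n, F) = -27 + 3*((n + n)*(F + 0)) = -27 + 3*((2*n)*F) = -27 + 3*(2*F*n) = -27 + 6*F*n)
10*5 + (u(3, -5) - 7)/(-7 - 7) = 10*5 + ((-27 + 6*(-5)*3) - 7)/(-7 - 7) = 50 + ((-27 - 90) - 7)/(-14) = 50 + (-117 - 7)*(-1/14) = 50 - 124*(-1/14) = 50 + 62/7 = 412/7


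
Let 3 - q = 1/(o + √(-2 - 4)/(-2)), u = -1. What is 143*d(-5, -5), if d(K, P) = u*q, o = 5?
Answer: -21307/53 + 143*I*√6/53 ≈ -402.02 + 6.609*I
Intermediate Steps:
q = 3 - 1/(5 - I*√6/2) (q = 3 - 1/(5 + √(-2 - 4)/(-2)) = 3 - 1/(5 + √(-6)*(-½)) = 3 - 1/(5 + (I*√6)*(-½)) = 3 - 1/(5 - I*√6/2) ≈ 2.8113 - 0.046217*I)
d(K, P) = -149/53 + I*√6/53 (d(K, P) = -(149/53 - I*√6/53) = -149/53 + I*√6/53)
143*d(-5, -5) = 143*(-149/53 + I*√6/53) = -21307/53 + 143*I*√6/53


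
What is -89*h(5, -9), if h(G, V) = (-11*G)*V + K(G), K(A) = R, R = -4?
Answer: -43699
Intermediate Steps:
K(A) = -4
h(G, V) = -4 - 11*G*V (h(G, V) = (-11*G)*V - 4 = -11*G*V - 4 = -4 - 11*G*V)
-89*h(5, -9) = -89*(-4 - 11*5*(-9)) = -89*(-4 + 495) = -89*491 = -43699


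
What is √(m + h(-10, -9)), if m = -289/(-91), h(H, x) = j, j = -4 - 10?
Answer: I*√89635/91 ≈ 3.29*I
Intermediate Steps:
j = -14
h(H, x) = -14
m = 289/91 (m = -289*(-1/91) = 289/91 ≈ 3.1758)
√(m + h(-10, -9)) = √(289/91 - 14) = √(-985/91) = I*√89635/91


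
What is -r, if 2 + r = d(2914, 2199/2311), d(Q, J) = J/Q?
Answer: 13466309/6734254 ≈ 1.9997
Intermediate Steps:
r = -13466309/6734254 (r = -2 + (2199/2311)/2914 = -2 + (2199*(1/2311))*(1/2914) = -2 + (2199/2311)*(1/2914) = -2 + 2199/6734254 = -13466309/6734254 ≈ -1.9997)
-r = -1*(-13466309/6734254) = 13466309/6734254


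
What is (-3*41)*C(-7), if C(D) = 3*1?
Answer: -369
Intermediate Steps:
C(D) = 3
(-3*41)*C(-7) = -3*41*3 = -123*3 = -369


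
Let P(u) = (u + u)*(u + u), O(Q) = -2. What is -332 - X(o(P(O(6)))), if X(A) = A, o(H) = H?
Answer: -348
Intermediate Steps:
P(u) = 4*u**2 (P(u) = (2*u)*(2*u) = 4*u**2)
-332 - X(o(P(O(6)))) = -332 - 4*(-2)**2 = -332 - 4*4 = -332 - 1*16 = -332 - 16 = -348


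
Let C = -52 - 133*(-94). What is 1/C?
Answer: 1/12450 ≈ 8.0321e-5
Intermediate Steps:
C = 12450 (C = -52 + 12502 = 12450)
1/C = 1/12450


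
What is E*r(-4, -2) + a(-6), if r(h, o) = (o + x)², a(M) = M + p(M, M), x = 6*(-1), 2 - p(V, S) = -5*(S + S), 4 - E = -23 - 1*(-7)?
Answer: 1216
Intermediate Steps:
E = 20 (E = 4 - (-23 - 1*(-7)) = 4 - (-23 + 7) = 4 - 1*(-16) = 4 + 16 = 20)
p(V, S) = 2 + 10*S (p(V, S) = 2 - (-5)*(S + S) = 2 - (-5)*2*S = 2 - (-10)*S = 2 + 10*S)
x = -6
a(M) = 2 + 11*M (a(M) = M + (2 + 10*M) = 2 + 11*M)
r(h, o) = (-6 + o)² (r(h, o) = (o - 6)² = (-6 + o)²)
E*r(-4, -2) + a(-6) = 20*(-6 - 2)² + (2 + 11*(-6)) = 20*(-8)² + (2 - 66) = 20*64 - 64 = 1280 - 64 = 1216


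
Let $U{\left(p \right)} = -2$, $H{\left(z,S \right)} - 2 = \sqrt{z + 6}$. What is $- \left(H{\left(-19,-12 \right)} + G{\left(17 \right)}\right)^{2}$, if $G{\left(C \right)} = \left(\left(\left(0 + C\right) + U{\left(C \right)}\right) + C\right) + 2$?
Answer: $- \left(36 + i \sqrt{13}\right)^{2} \approx -1283.0 - 259.6 i$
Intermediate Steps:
$H{\left(z,S \right)} = 2 + \sqrt{6 + z}$ ($H{\left(z,S \right)} = 2 + \sqrt{z + 6} = 2 + \sqrt{6 + z}$)
$G{\left(C \right)} = 2 C$ ($G{\left(C \right)} = \left(\left(\left(0 + C\right) - 2\right) + C\right) + 2 = \left(\left(C - 2\right) + C\right) + 2 = \left(\left(-2 + C\right) + C\right) + 2 = \left(-2 + 2 C\right) + 2 = 2 C$)
$- \left(H{\left(-19,-12 \right)} + G{\left(17 \right)}\right)^{2} = - \left(\left(2 + \sqrt{6 - 19}\right) + 2 \cdot 17\right)^{2} = - \left(\left(2 + \sqrt{-13}\right) + 34\right)^{2} = - \left(\left(2 + i \sqrt{13}\right) + 34\right)^{2} = - \left(36 + i \sqrt{13}\right)^{2}$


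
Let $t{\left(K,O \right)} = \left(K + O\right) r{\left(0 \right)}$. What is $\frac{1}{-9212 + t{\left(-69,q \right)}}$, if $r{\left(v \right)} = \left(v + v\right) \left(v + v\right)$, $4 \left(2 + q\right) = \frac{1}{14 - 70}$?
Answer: $- \frac{1}{9212} \approx -0.00010855$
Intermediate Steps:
$q = - \frac{449}{224}$ ($q = -2 + \frac{1}{4 \left(14 - 70\right)} = -2 + \frac{1}{4 \left(-56\right)} = -2 + \frac{1}{4} \left(- \frac{1}{56}\right) = -2 - \frac{1}{224} = - \frac{449}{224} \approx -2.0045$)
$r{\left(v \right)} = 4 v^{2}$ ($r{\left(v \right)} = 2 v 2 v = 4 v^{2}$)
$t{\left(K,O \right)} = 0$ ($t{\left(K,O \right)} = \left(K + O\right) 4 \cdot 0^{2} = \left(K + O\right) 4 \cdot 0 = \left(K + O\right) 0 = 0$)
$\frac{1}{-9212 + t{\left(-69,q \right)}} = \frac{1}{-9212 + 0} = \frac{1}{-9212} = - \frac{1}{9212}$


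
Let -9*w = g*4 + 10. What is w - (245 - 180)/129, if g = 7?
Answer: -1829/387 ≈ -4.7261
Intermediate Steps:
w = -38/9 (w = -(7*4 + 10)/9 = -(28 + 10)/9 = -1/9*38 = -38/9 ≈ -4.2222)
w - (245 - 180)/129 = -38/9 - (245 - 180)/129 = -38/9 - 65/129 = -1829/387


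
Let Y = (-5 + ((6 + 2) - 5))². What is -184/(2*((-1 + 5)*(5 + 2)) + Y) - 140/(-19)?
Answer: 1226/285 ≈ 4.3018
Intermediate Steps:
Y = 4 (Y = (-5 + (8 - 5))² = (-5 + 3)² = (-2)² = 4)
-184/(2*((-1 + 5)*(5 + 2)) + Y) - 140/(-19) = -184/(2*((-1 + 5)*(5 + 2)) + 4) - 140/(-19) = -184/(2*(4*7) + 4) - 140*(-1/19) = -184/(2*28 + 4) + 140/19 = -184/(56 + 4) + 140/19 = -184/60 + 140/19 = -184*1/60 + 140/19 = -46/15 + 140/19 = 1226/285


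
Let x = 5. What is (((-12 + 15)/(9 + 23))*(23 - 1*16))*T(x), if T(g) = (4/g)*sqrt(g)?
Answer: 21*sqrt(5)/40 ≈ 1.1739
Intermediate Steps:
T(g) = 4/sqrt(g)
(((-12 + 15)/(9 + 23))*(23 - 1*16))*T(x) = (((-12 + 15)/(9 + 23))*(23 - 1*16))*(4/sqrt(5)) = ((3/32)*(23 - 16))*(4*(sqrt(5)/5)) = ((3*(1/32))*7)*(4*sqrt(5)/5) = ((3/32)*7)*(4*sqrt(5)/5) = 21*(4*sqrt(5)/5)/32 = 21*sqrt(5)/40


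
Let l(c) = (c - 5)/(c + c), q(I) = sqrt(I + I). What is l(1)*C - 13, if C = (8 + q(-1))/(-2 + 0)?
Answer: -5 + I*sqrt(2) ≈ -5.0 + 1.4142*I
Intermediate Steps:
q(I) = sqrt(2)*sqrt(I) (q(I) = sqrt(2*I) = sqrt(2)*sqrt(I))
C = -4 - I*sqrt(2)/2 (C = (8 + sqrt(2)*sqrt(-1))/(-2 + 0) = (8 + sqrt(2)*I)/(-2) = (8 + I*sqrt(2))*(-1/2) = -4 - I*sqrt(2)/2 ≈ -4.0 - 0.70711*I)
l(c) = (-5 + c)/(2*c) (l(c) = (-5 + c)/((2*c)) = (-5 + c)*(1/(2*c)) = (-5 + c)/(2*c))
l(1)*C - 13 = ((1/2)*(-5 + 1)/1)*(-4 - I*sqrt(2)/2) - 13 = ((1/2)*1*(-4))*(-4 - I*sqrt(2)/2) - 13 = -2*(-4 - I*sqrt(2)/2) - 13 = (8 + I*sqrt(2)) - 13 = -5 + I*sqrt(2)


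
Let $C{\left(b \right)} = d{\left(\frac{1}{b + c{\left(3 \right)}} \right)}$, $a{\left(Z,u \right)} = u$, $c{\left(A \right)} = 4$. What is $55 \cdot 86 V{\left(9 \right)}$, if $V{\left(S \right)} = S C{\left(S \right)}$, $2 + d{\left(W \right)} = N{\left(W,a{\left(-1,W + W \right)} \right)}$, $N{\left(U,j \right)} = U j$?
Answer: $- \frac{14303520}{169} \approx -84636.0$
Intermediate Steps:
$d{\left(W \right)} = -2 + 2 W^{2}$ ($d{\left(W \right)} = -2 + W \left(W + W\right) = -2 + W 2 W = -2 + 2 W^{2}$)
$C{\left(b \right)} = -2 + \frac{2}{\left(4 + b\right)^{2}}$ ($C{\left(b \right)} = -2 + 2 \left(\frac{1}{b + 4}\right)^{2} = -2 + 2 \left(\frac{1}{4 + b}\right)^{2} = -2 + \frac{2}{\left(4 + b\right)^{2}}$)
$V{\left(S \right)} = S \left(-2 + \frac{2}{\left(4 + S\right)^{2}}\right)$
$55 \cdot 86 V{\left(9 \right)} = 55 \cdot 86 \left(\left(-2\right) 9 + 2 \cdot 9 \frac{1}{\left(4 + 9\right)^{2}}\right) = 4730 \left(-18 + 2 \cdot 9 \cdot \frac{1}{169}\right) = 4730 \left(-18 + \frac{18}{169}\right) = 4730 \left(- \frac{3024}{169}\right) = - \frac{14303520}{169}$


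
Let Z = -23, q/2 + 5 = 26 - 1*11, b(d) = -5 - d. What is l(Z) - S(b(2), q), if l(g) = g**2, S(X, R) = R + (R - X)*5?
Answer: 374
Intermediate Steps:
q = 20 (q = -10 + 2*(26 - 1*11) = -10 + 2*(26 - 11) = -10 + 2*15 = -10 + 30 = 20)
S(X, R) = -5*X + 6*R (S(X, R) = R + (-5*X + 5*R) = -5*X + 6*R)
l(Z) - S(b(2), q) = (-23)**2 - (-5*(-5 - 1*2) + 6*20) = 529 - (-5*(-5 - 2) + 120) = 529 - (-5*(-7) + 120) = 529 - (35 + 120) = 529 - 1*155 = 529 - 155 = 374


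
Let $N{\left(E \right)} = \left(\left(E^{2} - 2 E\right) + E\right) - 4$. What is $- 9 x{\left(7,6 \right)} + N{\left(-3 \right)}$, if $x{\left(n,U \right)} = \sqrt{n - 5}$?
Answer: $8 - 9 \sqrt{2} \approx -4.7279$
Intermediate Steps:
$x{\left(n,U \right)} = \sqrt{-5 + n}$
$N{\left(E \right)} = -4 + E^{2} - E$ ($N{\left(E \right)} = \left(E^{2} - E\right) - 4 = -4 + E^{2} - E$)
$- 9 x{\left(7,6 \right)} + N{\left(-3 \right)} = - 9 \sqrt{-5 + 7} - \left(1 - 9\right) = - 9 \sqrt{2} + \left(-4 + 9 + 3\right) = - 9 \sqrt{2} + 8 = 8 - 9 \sqrt{2}$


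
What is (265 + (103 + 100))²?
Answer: 219024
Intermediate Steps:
(265 + (103 + 100))² = (265 + 203)² = 468² = 219024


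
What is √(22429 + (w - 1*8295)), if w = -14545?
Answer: I*√411 ≈ 20.273*I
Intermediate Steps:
√(22429 + (w - 1*8295)) = √(22429 + (-14545 - 1*8295)) = √(22429 + (-14545 - 8295)) = √(22429 - 22840) = √(-411) = I*√411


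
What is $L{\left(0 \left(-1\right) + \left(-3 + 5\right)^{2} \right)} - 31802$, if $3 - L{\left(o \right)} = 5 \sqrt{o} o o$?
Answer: $-31959$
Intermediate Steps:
$L{\left(o \right)} = 3 - 5 o^{\frac{5}{2}}$ ($L{\left(o \right)} = 3 - 5 \sqrt{o} o o = 3 - 5 o^{\frac{3}{2}} o = 3 - 5 o^{\frac{5}{2}}$)
$L{\left(0 \left(-1\right) + \left(-3 + 5\right)^{2} \right)} - 31802 = \left(3 - 5 \left(0 \left(-1\right) + \left(-3 + 5\right)^{2}\right)^{\frac{5}{2}}\right) - 31802 = \left(3 - 5 \left(0 + 2^{2}\right)^{\frac{5}{2}}\right) - 31802 = \left(3 - 5 \left(0 + 4\right)^{\frac{5}{2}}\right) - 31802 = \left(3 - 5 \cdot 4^{\frac{5}{2}}\right) - 31802 = \left(3 - 160\right) - 31802 = -157 - 31802 = -31959$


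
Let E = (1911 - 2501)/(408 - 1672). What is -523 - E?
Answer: -330831/632 ≈ -523.47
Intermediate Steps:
E = 295/632 (E = -590/(-1264) = -590*(-1/1264) = 295/632 ≈ 0.46677)
-523 - E = -523 - 1*295/632 = -523 - 295/632 = -330831/632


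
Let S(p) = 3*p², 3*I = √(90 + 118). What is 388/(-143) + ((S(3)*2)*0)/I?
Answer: -388/143 ≈ -2.7133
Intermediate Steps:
I = 4*√13/3 (I = √(90 + 118)/3 = √208/3 = (4*√13)/3 = 4*√13/3 ≈ 4.8074)
388/(-143) + ((S(3)*2)*0)/I = 388/(-143) + (((3*3²)*2)*0)/((4*√13/3)) = 388*(-1/143) + (((3*9)*2)*0)*(3*√13/52) = -388/143 + ((27*2)*0)*(3*√13/52) = -388/143 + (54*0)*(3*√13/52) = -388/143 + 0*(3*√13/52) = -388/143 + 0 = -388/143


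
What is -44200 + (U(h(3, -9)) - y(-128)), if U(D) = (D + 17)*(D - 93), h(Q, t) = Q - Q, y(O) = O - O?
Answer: -45781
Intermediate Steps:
y(O) = 0
h(Q, t) = 0
U(D) = (-93 + D)*(17 + D) (U(D) = (17 + D)*(-93 + D) = (-93 + D)*(17 + D))
-44200 + (U(h(3, -9)) - y(-128)) = -44200 + ((-1581 + 0² - 76*0) - 1*0) = -44200 + ((-1581 + 0 + 0) + 0) = -44200 + (-1581 + 0) = -44200 - 1581 = -45781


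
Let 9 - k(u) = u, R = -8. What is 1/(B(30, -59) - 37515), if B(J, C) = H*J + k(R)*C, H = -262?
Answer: -1/46378 ≈ -2.1562e-5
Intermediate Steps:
k(u) = 9 - u
B(J, C) = -262*J + 17*C (B(J, C) = -262*J + (9 - 1*(-8))*C = -262*J + (9 + 8)*C = -262*J + 17*C)
1/(B(30, -59) - 37515) = 1/((-262*30 + 17*(-59)) - 37515) = 1/((-7860 - 1003) - 37515) = 1/(-8863 - 37515) = 1/(-46378) = -1/46378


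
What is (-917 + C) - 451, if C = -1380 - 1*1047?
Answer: -3795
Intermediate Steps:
C = -2427 (C = -1380 - 1047 = -2427)
(-917 + C) - 451 = (-917 - 2427) - 451 = -3344 - 451 = -3795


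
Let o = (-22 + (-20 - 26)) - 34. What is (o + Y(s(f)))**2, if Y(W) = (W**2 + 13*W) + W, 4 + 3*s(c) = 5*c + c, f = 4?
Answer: 103684/81 ≈ 1280.0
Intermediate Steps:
s(c) = -4/3 + 2*c (s(c) = -4/3 + (5*c + c)/3 = -4/3 + (6*c)/3 = -4/3 + 2*c)
o = -102 (o = (-22 - 46) - 34 = -68 - 34 = -102)
Y(W) = W**2 + 14*W
(o + Y(s(f)))**2 = (-102 + (-4/3 + 2*4)*(14 + (-4/3 + 2*4)))**2 = (-102 + (-4/3 + 8)*(14 + (-4/3 + 8)))**2 = (-102 + 20*(14 + 20/3)/3)**2 = (-102 + (20/3)*(62/3))**2 = (-102 + 1240/9)**2 = (322/9)**2 = 103684/81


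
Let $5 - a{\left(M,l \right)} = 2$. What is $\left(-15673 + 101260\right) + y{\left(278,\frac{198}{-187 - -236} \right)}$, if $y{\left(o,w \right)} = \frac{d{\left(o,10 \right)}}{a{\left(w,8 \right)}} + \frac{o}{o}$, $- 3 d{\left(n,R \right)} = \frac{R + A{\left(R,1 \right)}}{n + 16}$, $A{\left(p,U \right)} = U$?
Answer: $\frac{226465837}{2646} \approx 85588.0$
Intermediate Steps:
$d{\left(n,R \right)} = - \frac{1 + R}{3 \left(16 + n\right)}$ ($d{\left(n,R \right)} = - \frac{\left(R + 1\right) \frac{1}{n + 16}}{3} = - \frac{\left(1 + R\right) \frac{1}{16 + n}}{3} = - \frac{\frac{1}{16 + n} \left(1 + R\right)}{3} = - \frac{1 + R}{3 \left(16 + n\right)}$)
$a{\left(M,l \right)} = 3$ ($a{\left(M,l \right)} = 5 - 2 = 3$)
$y{\left(o,w \right)} = 1 - \frac{11}{9 \left(16 + o\right)}$ ($y{\left(o,w \right)} = \frac{\frac{1}{3} \frac{1}{16 + o} \left(-1 - 10\right)}{3} + \frac{o}{o} = \frac{-1 - 10}{3 \left(16 + o\right)} \frac{1}{3} + 1 = \frac{1}{3} \frac{1}{16 + o} \left(-11\right) \frac{1}{3} + 1 = - \frac{11}{3 \left(16 + o\right)} \frac{1}{3} + 1 = - \frac{11}{9 \left(16 + o\right)} + 1 = 1 - \frac{11}{9 \left(16 + o\right)}$)
$\left(-15673 + 101260\right) + y{\left(278,\frac{198}{-187 - -236} \right)} = \left(-15673 + 101260\right) + \frac{\frac{133}{9} + 278}{16 + 278} = 85587 + \frac{1}{294} \cdot \frac{2635}{9} = 85587 + \frac{2635}{2646} = \frac{226465837}{2646}$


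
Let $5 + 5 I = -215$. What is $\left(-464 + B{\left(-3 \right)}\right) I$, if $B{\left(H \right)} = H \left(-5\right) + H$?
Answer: $19888$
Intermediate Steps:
$I = -44$ ($I = -1 + \frac{1}{5} \left(-215\right) = -1 - 43 = -44$)
$B{\left(H \right)} = - 4 H$ ($B{\left(H \right)} = - 5 H + H = - 4 H$)
$\left(-464 + B{\left(-3 \right)}\right) I = \left(-464 - -12\right) \left(-44\right) = \left(-464 + 12\right) \left(-44\right) = \left(-452\right) \left(-44\right) = 19888$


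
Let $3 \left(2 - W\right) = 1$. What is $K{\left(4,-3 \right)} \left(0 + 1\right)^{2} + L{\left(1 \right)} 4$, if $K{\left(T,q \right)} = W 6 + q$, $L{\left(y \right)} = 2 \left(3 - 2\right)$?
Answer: $15$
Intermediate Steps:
$W = \frac{5}{3}$ ($W = 2 - \frac{1}{3} = \frac{5}{3} \approx 1.6667$)
$L{\left(y \right)} = 2$ ($L{\left(y \right)} = 2 \cdot 1 = 2$)
$K{\left(T,q \right)} = 10 + q$ ($K{\left(T,q \right)} = \frac{5}{3} \cdot 6 + q = 10 + q$)
$K{\left(4,-3 \right)} \left(0 + 1\right)^{2} + L{\left(1 \right)} 4 = \left(10 - 3\right) \left(0 + 1\right)^{2} + 2 \cdot 4 = 7 \cdot 1^{2} + 8 = 7 \cdot 1 + 8 = 7 + 8 = 15$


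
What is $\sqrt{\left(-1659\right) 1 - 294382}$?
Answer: $i \sqrt{296041} \approx 544.1 i$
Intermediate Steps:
$\sqrt{\left(-1659\right) 1 - 294382} = \sqrt{-1659 - 294382} = \sqrt{-296041} = i \sqrt{296041}$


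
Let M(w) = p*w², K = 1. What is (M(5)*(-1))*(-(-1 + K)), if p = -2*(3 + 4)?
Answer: 0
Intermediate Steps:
p = -14 (p = -2*7 = -14)
M(w) = -14*w²
(M(5)*(-1))*(-(-1 + K)) = (-14*5²*(-1))*(-(-1 + 1)) = (-14*25*(-1))*(-1*0) = -350*(-1)*0 = 350*0 = 0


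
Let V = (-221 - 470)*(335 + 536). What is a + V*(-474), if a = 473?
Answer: 285282587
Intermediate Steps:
V = -601861 (V = -691*871 = -601861)
a + V*(-474) = 473 - 601861*(-474) = 473 + 285282114 = 285282587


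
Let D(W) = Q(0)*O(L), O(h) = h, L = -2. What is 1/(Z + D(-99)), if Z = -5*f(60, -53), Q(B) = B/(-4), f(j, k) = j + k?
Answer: -1/35 ≈ -0.028571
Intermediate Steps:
Q(B) = -B/4 (Q(B) = B*(-1/4) = -B/4)
D(W) = 0 (D(W) = -1/4*0*(-2) = 0*(-2) = 0)
Z = -35 (Z = -5*(60 - 53) = -5*7 = -35)
1/(Z + D(-99)) = 1/(-35 + 0) = 1/(-35) = -1/35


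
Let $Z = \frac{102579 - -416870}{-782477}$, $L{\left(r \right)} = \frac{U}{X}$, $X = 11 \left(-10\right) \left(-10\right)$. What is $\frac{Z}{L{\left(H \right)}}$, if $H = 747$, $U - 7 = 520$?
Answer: $- \frac{571393900}{412365379} \approx -1.3856$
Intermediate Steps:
$U = 527$ ($U = 7 + 520 = 527$)
$X = 1100$ ($X = \left(-110\right) \left(-10\right) = 1100$)
$L{\left(r \right)} = \frac{527}{1100}$
$Z = - \frac{519449}{782477}$ ($Z = \left(102579 + 416870\right) \left(- \frac{1}{782477}\right) = 519449 \left(- \frac{1}{782477}\right) = - \frac{519449}{782477} \approx -0.66385$)
$\frac{Z}{L{\left(H \right)}} = - \frac{519449}{782477 \cdot \frac{527}{1100}} = \left(- \frac{519449}{782477}\right) \frac{1100}{527} = - \frac{571393900}{412365379}$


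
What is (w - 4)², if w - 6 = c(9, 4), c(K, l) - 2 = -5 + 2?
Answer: 1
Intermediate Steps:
c(K, l) = -1 (c(K, l) = 2 + (-5 + 2) = 2 - 3 = -1)
w = 5 (w = 6 - 1 = 5)
(w - 4)² = (5 - 4)² = 1² = 1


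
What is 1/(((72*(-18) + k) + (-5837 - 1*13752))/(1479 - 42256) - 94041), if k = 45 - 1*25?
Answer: -40777/3834688992 ≈ -1.0634e-5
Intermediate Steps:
k = 20 (k = 45 - 25 = 20)
1/(((72*(-18) + k) + (-5837 - 1*13752))/(1479 - 42256) - 94041) = 1/(((72*(-18) + 20) + (-5837 - 1*13752))/(1479 - 42256) - 94041) = 1/(((-1296 + 20) + (-5837 - 13752))/(-40777) - 94041) = 1/((-1276 - 19589)*(-1/40777) - 94041) = 1/(-20865*(-1/40777) - 94041) = 1/(20865/40777 - 94041) = 1/(-3834688992/40777) = -40777/3834688992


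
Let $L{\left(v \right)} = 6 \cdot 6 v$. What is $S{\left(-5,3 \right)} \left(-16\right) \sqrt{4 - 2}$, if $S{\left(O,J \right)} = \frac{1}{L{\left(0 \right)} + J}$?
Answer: $- \frac{16 \sqrt{2}}{3} \approx -7.5425$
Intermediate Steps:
$L{\left(v \right)} = 36 v$
$S{\left(O,J \right)} = \frac{1}{J}$ ($S{\left(O,J \right)} = \frac{1}{36 \cdot 0 + J} = \frac{1}{0 + J} = \frac{1}{J}$)
$S{\left(-5,3 \right)} \left(-16\right) \sqrt{4 - 2} = \frac{1}{3} \left(-16\right) \sqrt{4 - 2} = \frac{1}{3} \left(-16\right) \sqrt{2} = - \frac{16 \sqrt{2}}{3}$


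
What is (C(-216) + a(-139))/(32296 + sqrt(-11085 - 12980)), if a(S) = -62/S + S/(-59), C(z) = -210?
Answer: -54878364376/8554099639881 + 1699231*I*sqrt(24065)/8554099639881 ≈ -0.0064154 + 3.0816e-5*I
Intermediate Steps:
a(S) = -62/S - S/59 (a(S) = -62/S + S*(-1/59) = -62/S - S/59)
(C(-216) + a(-139))/(32296 + sqrt(-11085 - 12980)) = (-210 + (-62/(-139) - 1/59*(-139)))/(32296 + sqrt(-11085 - 12980)) = (-210 + (-62*(-1/139) + 139/59))/(32296 + sqrt(-24065)) = (-210 + (62/139 + 139/59))/(32296 + I*sqrt(24065)) = (-210 + 22979/8201)/(32296 + I*sqrt(24065)) = -1699231/(8201*(32296 + I*sqrt(24065)))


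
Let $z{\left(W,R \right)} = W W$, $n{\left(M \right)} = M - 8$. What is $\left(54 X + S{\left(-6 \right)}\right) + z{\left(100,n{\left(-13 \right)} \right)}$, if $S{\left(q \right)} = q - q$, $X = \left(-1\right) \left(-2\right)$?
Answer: $10108$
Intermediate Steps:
$n{\left(M \right)} = -8 + M$ ($n{\left(M \right)} = M - 8 = -8 + M$)
$z{\left(W,R \right)} = W^{2}$
$X = 2$
$S{\left(q \right)} = 0$
$\left(54 X + S{\left(-6 \right)}\right) + z{\left(100,n{\left(-13 \right)} \right)} = \left(54 \cdot 2 + 0\right) + 100^{2} = \left(108 + 0\right) + 10000 = 108 + 10000 = 10108$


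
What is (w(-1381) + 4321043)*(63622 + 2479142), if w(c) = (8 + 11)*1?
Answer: 10987440895368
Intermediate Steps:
w(c) = 19 (w(c) = 19*1 = 19)
(w(-1381) + 4321043)*(63622 + 2479142) = (19 + 4321043)*(63622 + 2479142) = 4321062*2542764 = 10987440895368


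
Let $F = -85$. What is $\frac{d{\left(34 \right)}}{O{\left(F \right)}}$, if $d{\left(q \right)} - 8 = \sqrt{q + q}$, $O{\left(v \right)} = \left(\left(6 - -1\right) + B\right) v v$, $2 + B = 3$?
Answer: $\frac{1}{7225} + \frac{\sqrt{17}}{28900} \approx 0.00028108$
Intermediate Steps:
$B = 1$ ($B = -2 + 3 = 1$)
$O{\left(v \right)} = 8 v^{2}$ ($O{\left(v \right)} = \left(\left(6 - -1\right) + 1\right) v v = \left(\left(6 + 1\right) + 1\right) v^{2} = \left(7 + 1\right) v^{2} = 8 v^{2}$)
$d{\left(q \right)} = 8 + \sqrt{2} \sqrt{q}$ ($d{\left(q \right)} = 8 + \sqrt{q + q} = 8 + \sqrt{2 q} = 8 + \sqrt{2} \sqrt{q}$)
$\frac{d{\left(34 \right)}}{O{\left(F \right)}} = \frac{8 + \sqrt{2} \sqrt{34}}{8 \left(-85\right)^{2}} = \frac{8 + 2 \sqrt{17}}{8 \cdot 7225} = \frac{8 + 2 \sqrt{17}}{57800} = \left(8 + 2 \sqrt{17}\right) \frac{1}{57800} = \frac{1}{7225} + \frac{\sqrt{17}}{28900}$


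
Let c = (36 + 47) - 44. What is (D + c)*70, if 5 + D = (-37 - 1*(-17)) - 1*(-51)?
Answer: 4550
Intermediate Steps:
D = 26 (D = -5 + ((-37 - 1*(-17)) - 1*(-51)) = -5 + ((-37 + 17) + 51) = -5 + (-20 + 51) = -5 + 31 = 26)
c = 39 (c = 83 - 44 = 39)
(D + c)*70 = (26 + 39)*70 = 65*70 = 4550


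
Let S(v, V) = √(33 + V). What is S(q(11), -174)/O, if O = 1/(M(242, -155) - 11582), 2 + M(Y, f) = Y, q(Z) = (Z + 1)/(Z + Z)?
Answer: -11342*I*√141 ≈ -1.3468e+5*I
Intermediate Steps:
q(Z) = (1 + Z)/(2*Z) (q(Z) = (1 + Z)/((2*Z)) = (1 + Z)*(1/(2*Z)) = (1 + Z)/(2*Z))
M(Y, f) = -2 + Y
O = -1/11342 (O = 1/((-2 + 242) - 11582) = 1/(240 - 11582) = 1/(-11342) = -1/11342 ≈ -8.8168e-5)
S(q(11), -174)/O = √(33 - 174)/(-1/11342) = √(-141)*(-11342) = (I*√141)*(-11342) = -11342*I*√141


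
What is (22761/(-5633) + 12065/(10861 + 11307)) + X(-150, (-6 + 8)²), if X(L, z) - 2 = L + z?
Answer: -18418221239/124872344 ≈ -147.50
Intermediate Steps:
X(L, z) = 2 + L + z (X(L, z) = 2 + (L + z) = 2 + L + z)
(22761/(-5633) + 12065/(10861 + 11307)) + X(-150, (-6 + 8)²) = (22761/(-5633) + 12065/(10861 + 11307)) + (2 - 150 + (-6 + 8)²) = (22761*(-1/5633) + 12065/22168) + (2 - 150 + 2²) = (-22761/5633 + 12065*(1/22168)) + (2 - 150 + 4) = (-22761/5633 + 12065/22168) - 144 = -436603703/124872344 - 144 = -18418221239/124872344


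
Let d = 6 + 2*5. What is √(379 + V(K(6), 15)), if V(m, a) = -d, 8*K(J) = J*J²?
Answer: 11*√3 ≈ 19.053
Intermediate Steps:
d = 16 (d = 6 + 10 = 16)
K(J) = J³/8 (K(J) = (J*J²)/8 = J³/8)
V(m, a) = -16 (V(m, a) = -1*16 = -16)
√(379 + V(K(6), 15)) = √(379 - 16) = √363 = 11*√3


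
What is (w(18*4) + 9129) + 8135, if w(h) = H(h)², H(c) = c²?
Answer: 26891120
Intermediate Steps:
w(h) = h⁴ (w(h) = (h²)² = h⁴)
(w(18*4) + 9129) + 8135 = ((18*4)⁴ + 9129) + 8135 = (72⁴ + 9129) + 8135 = (26873856 + 9129) + 8135 = 26882985 + 8135 = 26891120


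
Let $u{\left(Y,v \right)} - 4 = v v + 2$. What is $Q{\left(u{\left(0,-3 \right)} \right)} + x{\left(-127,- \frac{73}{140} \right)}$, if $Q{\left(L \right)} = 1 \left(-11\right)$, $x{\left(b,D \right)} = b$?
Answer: $-138$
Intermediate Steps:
$u{\left(Y,v \right)} = 6 + v^{2}$ ($u{\left(Y,v \right)} = 4 + \left(v v + 2\right) = 4 + \left(v^{2} + 2\right) = 4 + \left(2 + v^{2}\right) = 6 + v^{2}$)
$Q{\left(L \right)} = -11$
$Q{\left(u{\left(0,-3 \right)} \right)} + x{\left(-127,- \frac{73}{140} \right)} = -11 - 127 = -138$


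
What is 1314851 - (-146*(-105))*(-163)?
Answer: 3813641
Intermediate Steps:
1314851 - (-146*(-105))*(-163) = 1314851 - 15330*(-163) = 1314851 - 1*(-2498790) = 1314851 + 2498790 = 3813641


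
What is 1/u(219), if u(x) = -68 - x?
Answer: -1/287 ≈ -0.0034843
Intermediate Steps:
1/u(219) = 1/(-68 - 1*219) = 1/(-68 - 219) = 1/(-287) = -1/287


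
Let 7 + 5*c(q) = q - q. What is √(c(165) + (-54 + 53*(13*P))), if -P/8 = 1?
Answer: 3*I*√15465/5 ≈ 74.615*I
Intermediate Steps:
P = -8 (P = -8*1 = -8)
c(q) = -7/5 (c(q) = -7/5 + (q - q)/5 = -7/5 + (⅕)*0 = -7/5 + 0 = -7/5)
√(c(165) + (-54 + 53*(13*P))) = √(-7/5 + (-54 + 53*(13*(-8)))) = √(-7/5 + (-54 + 53*(-104))) = √(-7/5 + (-54 - 5512)) = √(-7/5 - 5566) = √(-27837/5) = 3*I*√15465/5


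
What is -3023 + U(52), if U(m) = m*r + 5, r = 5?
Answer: -2758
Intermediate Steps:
U(m) = 5 + 5*m (U(m) = m*5 + 5 = 5*m + 5 = 5 + 5*m)
-3023 + U(52) = -3023 + (5 + 5*52) = -3023 + (5 + 260) = -3023 + 265 = -2758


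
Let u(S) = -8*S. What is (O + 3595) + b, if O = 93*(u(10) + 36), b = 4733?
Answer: 4236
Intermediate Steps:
O = -4092 (O = 93*(-8*10 + 36) = 93*(-80 + 36) = 93*(-44) = -4092)
(O + 3595) + b = (-4092 + 3595) + 4733 = -497 + 4733 = 4236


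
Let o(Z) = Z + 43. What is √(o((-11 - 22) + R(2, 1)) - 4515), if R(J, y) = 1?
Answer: 2*I*√1126 ≈ 67.112*I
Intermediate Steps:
o(Z) = 43 + Z
√(o((-11 - 22) + R(2, 1)) - 4515) = √((43 + ((-11 - 22) + 1)) - 4515) = √((43 + (-33 + 1)) - 4515) = √((43 - 32) - 4515) = √(11 - 4515) = √(-4504) = 2*I*√1126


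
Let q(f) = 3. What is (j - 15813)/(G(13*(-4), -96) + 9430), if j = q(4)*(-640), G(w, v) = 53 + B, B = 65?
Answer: -17733/9548 ≈ -1.8572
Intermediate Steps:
G(w, v) = 118 (G(w, v) = 53 + 65 = 118)
j = -1920 (j = 3*(-640) = -1920)
(j - 15813)/(G(13*(-4), -96) + 9430) = (-1920 - 15813)/(118 + 9430) = -17733/9548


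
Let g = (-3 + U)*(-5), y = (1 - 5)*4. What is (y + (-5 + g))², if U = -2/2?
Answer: 1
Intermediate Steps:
U = -1 (U = -2*½ = -1)
y = -16 (y = -4*4 = -16)
g = 20 (g = (-3 - 1)*(-5) = -4*(-5) = 20)
(y + (-5 + g))² = (-16 + (-5 + 20))² = (-16 + 15)² = (-1)² = 1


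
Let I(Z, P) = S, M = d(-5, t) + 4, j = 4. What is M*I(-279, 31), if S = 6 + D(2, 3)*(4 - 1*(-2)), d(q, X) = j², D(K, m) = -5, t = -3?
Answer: -480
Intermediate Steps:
d(q, X) = 16 (d(q, X) = 4² = 16)
M = 20 (M = 16 + 4 = 20)
S = -24 (S = 6 - 5*(4 - 1*(-2)) = 6 - 5*(4 + 2) = 6 - 5*6 = 6 - 30 = -24)
I(Z, P) = -24
M*I(-279, 31) = 20*(-24) = -480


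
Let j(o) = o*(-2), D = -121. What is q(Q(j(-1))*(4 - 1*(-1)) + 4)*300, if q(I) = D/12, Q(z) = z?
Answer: -3025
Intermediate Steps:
j(o) = -2*o
q(I) = -121/12
q(Q(j(-1))*(4 - 1*(-1)) + 4)*300 = -121/12*300 = -3025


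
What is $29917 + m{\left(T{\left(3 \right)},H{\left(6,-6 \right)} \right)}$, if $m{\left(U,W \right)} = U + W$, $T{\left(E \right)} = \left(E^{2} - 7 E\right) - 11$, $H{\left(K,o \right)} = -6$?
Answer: $29888$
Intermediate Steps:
$T{\left(E \right)} = -11 + E^{2} - 7 E$
$29917 + m{\left(T{\left(3 \right)},H{\left(6,-6 \right)} \right)} = 29917 - 29 = 29888$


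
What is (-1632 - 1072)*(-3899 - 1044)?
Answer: 13365872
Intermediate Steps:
(-1632 - 1072)*(-3899 - 1044) = -2704*(-4943) = 13365872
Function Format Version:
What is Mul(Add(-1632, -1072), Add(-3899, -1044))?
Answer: 13365872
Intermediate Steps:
Mul(Add(-1632, -1072), Add(-3899, -1044)) = Mul(-2704, -4943) = 13365872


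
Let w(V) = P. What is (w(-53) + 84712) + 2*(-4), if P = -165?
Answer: 84539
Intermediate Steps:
w(V) = -165
(w(-53) + 84712) + 2*(-4) = (-165 + 84712) + 2*(-4) = 84547 - 8 = 84539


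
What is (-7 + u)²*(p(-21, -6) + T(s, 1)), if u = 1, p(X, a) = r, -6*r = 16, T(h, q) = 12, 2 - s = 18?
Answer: 336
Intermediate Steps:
s = -16 (s = 2 - 1*18 = 2 - 18 = -16)
r = -8/3 (r = -⅙*16 = -8/3 ≈ -2.6667)
p(X, a) = -8/3
(-7 + u)²*(p(-21, -6) + T(s, 1)) = (-7 + 1)²*(-8/3 + 12) = (-6)²*(28/3) = 36*(28/3) = 336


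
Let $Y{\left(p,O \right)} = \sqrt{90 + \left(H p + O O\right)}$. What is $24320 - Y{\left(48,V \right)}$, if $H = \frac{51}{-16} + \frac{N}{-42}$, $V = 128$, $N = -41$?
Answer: $24320 - \frac{5 \sqrt{32081}}{7} \approx 24192.0$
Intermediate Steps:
$H = - \frac{743}{336}$ ($H = \frac{51}{-16} - \frac{41}{-42} = 51 \left(- \frac{1}{16}\right) - - \frac{41}{42} = - \frac{51}{16} + \frac{41}{42} = - \frac{743}{336} \approx -2.2113$)
$Y{\left(p,O \right)} = \sqrt{90 + O^{2} - \frac{743 p}{336}}$ ($Y{\left(p,O \right)} = \sqrt{90 + \left(- \frac{743 p}{336} + O O\right)} = \sqrt{90 + \left(- \frac{743 p}{336} + O^{2}\right)} = \sqrt{90 + \left(O^{2} - \frac{743 p}{336}\right)} = \sqrt{90 + O^{2} - \frac{743 p}{336}}$)
$24320 - Y{\left(48,V \right)} = 24320 - \frac{\sqrt{635040 - 748944 + 7056 \cdot 128^{2}}}{84} = 24320 - \frac{\sqrt{635040 - 748944 + 7056 \cdot 16384}}{84} = 24320 - \frac{\sqrt{635040 - 748944 + 115605504}}{84} = 24320 - \frac{\sqrt{115491600}}{84} = 24320 - \frac{60 \sqrt{32081}}{84} = 24320 - \frac{5 \sqrt{32081}}{7}$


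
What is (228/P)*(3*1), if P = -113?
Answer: -684/113 ≈ -6.0531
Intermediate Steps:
(228/P)*(3*1) = (228/(-113))*(3*1) = (228*(-1/113))*3 = -228/113*3 = -684/113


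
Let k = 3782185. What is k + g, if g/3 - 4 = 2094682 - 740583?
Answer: 7844494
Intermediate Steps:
g = 4062309 (g = 12 + 3*(2094682 - 740583) = 12 + 3*1354099 = 12 + 4062297 = 4062309)
k + g = 3782185 + 4062309 = 7844494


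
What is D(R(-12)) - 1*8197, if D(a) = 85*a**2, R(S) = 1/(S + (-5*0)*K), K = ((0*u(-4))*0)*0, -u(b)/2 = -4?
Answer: -1180283/144 ≈ -8196.4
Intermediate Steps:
u(b) = 8 (u(b) = -2*(-4) = 8)
K = 0 (K = ((0*8)*0)*0 = (0*0)*0 = 0*0 = 0)
R(S) = 1/S (R(S) = 1/(S - 5*0*0) = 1/(S + 0*0) = 1/(S + 0) = 1/S)
D(R(-12)) - 1*8197 = 85*(1/(-12))**2 - 1*8197 = 85*(-1/12)**2 - 8197 = 85*(1/144) - 8197 = 85/144 - 8197 = -1180283/144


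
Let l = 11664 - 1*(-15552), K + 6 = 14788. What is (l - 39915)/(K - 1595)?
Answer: -12699/13187 ≈ -0.96299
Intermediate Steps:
K = 14782 (K = -6 + 14788 = 14782)
l = 27216 (l = 11664 + 15552 = 27216)
(l - 39915)/(K - 1595) = (27216 - 39915)/(14782 - 1595) = -12699/13187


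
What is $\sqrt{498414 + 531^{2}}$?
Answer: $5 \sqrt{31215} \approx 883.39$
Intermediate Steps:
$\sqrt{498414 + 531^{2}} = \sqrt{498414 + 281961} = \sqrt{780375} = 5 \sqrt{31215}$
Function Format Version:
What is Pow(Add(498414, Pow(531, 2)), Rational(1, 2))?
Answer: Mul(5, Pow(31215, Rational(1, 2))) ≈ 883.39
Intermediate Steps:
Pow(Add(498414, Pow(531, 2)), Rational(1, 2)) = Pow(Add(498414, 281961), Rational(1, 2)) = Pow(780375, Rational(1, 2)) = Mul(5, Pow(31215, Rational(1, 2)))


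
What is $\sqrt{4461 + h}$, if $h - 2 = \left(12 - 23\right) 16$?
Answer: $\sqrt{4287} \approx 65.475$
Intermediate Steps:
$h = -174$ ($h = 2 + \left(12 - 23\right) 16 = 2 - 176 = -174$)
$\sqrt{4461 + h} = \sqrt{4461 - 174} = \sqrt{4287}$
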